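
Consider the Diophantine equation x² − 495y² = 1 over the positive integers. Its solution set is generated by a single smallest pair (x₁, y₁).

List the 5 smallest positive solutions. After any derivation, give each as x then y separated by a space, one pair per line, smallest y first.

89 4
15841 712
2819609 126732
501874561 22557584
89330852249 4015123220

d=495: √d = [22; 4,44] (ℓ=2, even), read p_1/q_1
k=0  a_k=22  p_k/q_k = 22/1
k=1  a_k=4  p_k/q_k = 89/4
→ (89, 4).  Check: 89²=7921, 495·4²=7920, difference 1.
k=2:  x_2 = 89·89+495·4·4 = 15841,  y_2 = 89·4+4·89 = 712
k=3:  x_3 = 89·15841+495·4·712 = 2819609,  y_3 = 89·712+4·15841 = 126732
k=4:  x_4 = 89·2819609+495·4·126732 = 501874561,  y_4 = 89·126732+4·2819609 = 22557584
k=5:  x_5 = 89·501874561+495·4·22557584 = 89330852249,  y_5 = 89·22557584+4·501874561 = 4015123220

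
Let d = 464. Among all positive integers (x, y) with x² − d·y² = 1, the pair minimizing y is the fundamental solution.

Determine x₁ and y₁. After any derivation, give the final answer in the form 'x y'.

√464 = [21; 1,1,5,1,1,1,5,1,1,42, …], period ℓ=10 (even) → k=9
a_0=21:  p_0=21·1+0=21,  q_0=21·0+1=1
a_1=1:  p_1=1·21+1=22,  q_1=1·1+0=1
a_2=1:  p_2=1·22+21=43,  q_2=1·1+1=2
a_3=5:  p_3=5·43+22=237,  q_3=5·2+1=11
…
a_6=1:  p_6=1·517+280=797,  q_6=1·24+13=37
…
a_8=1:  p_8=1·4502+797=5299,  q_8=1·209+37=246
a_9=1:  p_9=1·5299+4502=9801,  q_9=1·246+209=455
(x₁, y₁) = (9801, 455);  9801² − 464·455² = 1 ✓

9801 455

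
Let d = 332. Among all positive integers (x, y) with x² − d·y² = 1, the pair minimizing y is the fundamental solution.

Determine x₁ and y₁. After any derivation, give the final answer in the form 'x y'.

13447 738

d=332: √d = [18; 4,1,1,8,1,1,4,36] (ℓ=8, even), read p_7/q_7
a_0=18:  p_0=18·1+0=18,  q_0=18·0+1=1
a_1=4:  p_1=4·18+1=73,  q_1=4·1+0=4
a_2=1:  p_2=1·73+18=91,  q_2=1·4+1=5
a_3=1:  p_3=1·91+73=164,  q_3=1·5+4=9
a_4=8:  p_4=8·164+91=1403,  q_4=8·9+5=77
a_5=1:  p_5=1·1403+164=1567,  q_5=1·77+9=86
a_6=1:  p_6=1·1567+1403=2970,  q_6=1·86+77=163
a_7=4:  p_7=4·2970+1567=13447,  q_7=4·163+86=738
→ (13447, 738).  Check: 13447²=180821809, 332·738²=180821808, difference 1.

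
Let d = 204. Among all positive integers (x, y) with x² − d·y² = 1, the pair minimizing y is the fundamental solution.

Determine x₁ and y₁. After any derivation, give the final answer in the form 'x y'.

4999 350

[14; 3,1,1,6,1,1,3,28] for √204; ℓ=8 ⇒ convergent index 7
i=0: a=14 ⇒ p=14, q=1
i=1: a=3 ⇒ p=43, q=3
i=2: a=1 ⇒ p=57, q=4
…
i=4: a=6 ⇒ p=657, q=46
i=5: a=1 ⇒ p=757, q=53
i=6: a=1 ⇒ p=1414, q=99
i=7: a=3 ⇒ p=4999, q=350
→ (4999, 350).  Check: 4999²=24990001, 204·350²=24990000, difference 1.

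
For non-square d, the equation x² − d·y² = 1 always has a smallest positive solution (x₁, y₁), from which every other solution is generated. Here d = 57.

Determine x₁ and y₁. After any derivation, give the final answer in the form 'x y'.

√57 = [7; 1,1,4,1,1,14, …], period ℓ=6 (even) → k=5
k=0  a_k=7  p_k/q_k = 7/1
…
k=2  a_k=1  p_k/q_k = 15/2
…
k=4  a_k=1  p_k/q_k = 83/11
k=5  a_k=1  p_k/q_k = 151/20
→ (151, 20).  Check: 151²=22801, 57·20²=22800, difference 1.

151 20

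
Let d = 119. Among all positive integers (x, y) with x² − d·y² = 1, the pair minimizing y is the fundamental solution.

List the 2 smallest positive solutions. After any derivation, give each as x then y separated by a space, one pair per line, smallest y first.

120 11
28799 2640

√119 → a₀=10, period (1,9,1,20); ℓ=4 even so k=3
a_0=10:  p_0=10·1+0=10,  q_0=10·0+1=1
…
a_2=9:  p_2=9·11+10=109,  q_2=9·1+1=10
a_3=1:  p_3=1·109+11=120,  q_3=1·10+1=11
fundamental: x₁=120, y₁=11  (since 14400 − 119·121 = 1)
k=2:  x_2 = 120·120+119·11·11 = 28799,  y_2 = 120·11+11·120 = 2640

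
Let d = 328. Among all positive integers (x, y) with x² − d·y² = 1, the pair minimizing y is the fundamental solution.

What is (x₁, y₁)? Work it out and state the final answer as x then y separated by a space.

163 9

√328 → a₀=18, period (9,36); ℓ=2 even so k=1
k=0  a_k=18  p_k/q_k = 18/1
k=1  a_k=9  p_k/q_k = 163/9
fundamental: x₁=163, y₁=9  (since 26569 − 328·81 = 1)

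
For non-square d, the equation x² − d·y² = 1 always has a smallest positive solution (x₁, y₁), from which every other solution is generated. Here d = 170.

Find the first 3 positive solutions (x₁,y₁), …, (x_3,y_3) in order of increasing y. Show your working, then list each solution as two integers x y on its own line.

√170 → a₀=13, period (26); ℓ=1 odd so k=1
i=0: a=13 ⇒ p=13, q=1
i=1: a=26 ⇒ p=339, q=26
→ (339, 26).  Check: 339²=114921, 170·26²=114920, difference 1.
(339+26√170)^2 = 229841 + 17628√170
(339+26√170)^3 = 155831859 + 11951758√170

339 26
229841 17628
155831859 11951758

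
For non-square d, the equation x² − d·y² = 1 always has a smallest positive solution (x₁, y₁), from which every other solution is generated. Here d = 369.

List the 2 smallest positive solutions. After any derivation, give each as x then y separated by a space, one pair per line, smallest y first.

√369 → a₀=19, period (4,1,3,2,7,4,7,2,3,1,4,38); ℓ=12 even so k=11
i=0: a=19 ⇒ p=19, q=1
i=1: a=4 ⇒ p=77, q=4
…
i=7: a=7 ⇒ p=184045, q=9581
…
i=10: a=1 ⇒ p=1758061, q=91521
i=11: a=4 ⇒ p=8396801, q=437120
(x₁, y₁) = (8396801, 437120);  8396801² − 369·437120² = 1 ✓
(8396801+437120√369)^2 = 141012534067201 + 7340819306240√369

8396801 437120
141012534067201 7340819306240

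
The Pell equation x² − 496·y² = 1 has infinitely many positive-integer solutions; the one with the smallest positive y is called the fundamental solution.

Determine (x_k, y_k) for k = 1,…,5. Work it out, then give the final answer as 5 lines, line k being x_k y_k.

[22; 3,1,2,4,1,…,1,3,44] for √496; ℓ=16 ⇒ convergent index 15
k=0  a_k=22  p_k/q_k = 22/1
k=1  a_k=3  p_k/q_k = 67/3
…
k=3  a_k=2  p_k/q_k = 245/11
k=4  a_k=4  p_k/q_k = 1069/48
k=5  a_k=1  p_k/q_k = 1314/59
k=6  a_k=1  p_k/q_k = 2383/107
k=7  a_k=2  p_k/q_k = 6080/273
k=8  a_k=2  p_k/q_k = 14543/653
k=9  a_k=2  p_k/q_k = 35166/1579
k=10  a_k=1  p_k/q_k = 49709/2232
k=11  a_k=1  p_k/q_k = 84875/3811
k=12  a_k=4  p_k/q_k = 389209/17476
…
k=14  a_k=1  p_k/q_k = 1252502/56239
k=15  a_k=3  p_k/q_k = 4620799/207480
(x₁, y₁) = (4620799, 207480);  4620799² − 496·207480² = 1 ✓
(x_2, y_2) = (4620799·4620799 + 496·207480·207480, 4620799·207480 + 207480·4620799) = (42703566796801, 1917446753040)
(x_3, y_3) = (4620799·42703566796801 + 496·207480·1917446753040, 4620799·1917446753040 + 207480·42703566796801) = (394649197502177907199, 17720272078000750440)
(x_4, y_4) = (4620799·394649197502177907199 + 496·207480·17720272078000750440, 4620799·17720272078000750440 + 207480·394649197502177907199) = (3647189234337689639247667201, 163763630995505661818050080)
(x_5, y_5) = (4620799·3647189234337689639247667201 + 496·207480·163763630995505661818050080, 4620799·163763630995505661818050080 + 207480·3647189234337689639247667201) = (33705856733676329245494460531519999, 1513437644680785412974289982477400)

4620799 207480
42703566796801 1917446753040
394649197502177907199 17720272078000750440
3647189234337689639247667201 163763630995505661818050080
33705856733676329245494460531519999 1513437644680785412974289982477400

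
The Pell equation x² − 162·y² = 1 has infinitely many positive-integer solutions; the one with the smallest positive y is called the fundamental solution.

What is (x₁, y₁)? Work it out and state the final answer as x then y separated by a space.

d=162: √d = [12; 1,2,1,2,12,2,1,2,1,24] (ℓ=10, even), read p_9/q_9
a_0=12:  p_0=12·1+0=12,  q_0=12·0+1=1
a_1=1:  p_1=1·12+1=13,  q_1=1·1+0=1
a_2=2:  p_2=2·13+12=38,  q_2=2·1+1=3
a_3=1:  p_3=1·38+13=51,  q_3=1·3+1=4
a_4=2:  p_4=2·51+38=140,  q_4=2·4+3=11
a_5=12:  p_5=12·140+51=1731,  q_5=12·11+4=136
…
a_7=1:  p_7=1·3602+1731=5333,  q_7=1·283+136=419
a_8=2:  p_8=2·5333+3602=14268,  q_8=2·419+283=1121
a_9=1:  p_9=1·14268+5333=19601,  q_9=1·1121+419=1540
fundamental: x₁=19601, y₁=1540  (since 384199201 − 162·2371600 = 1)

19601 1540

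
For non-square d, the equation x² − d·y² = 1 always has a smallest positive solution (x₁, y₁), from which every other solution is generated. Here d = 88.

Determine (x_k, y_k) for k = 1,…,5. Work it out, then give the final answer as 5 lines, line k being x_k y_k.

197 21
77617 8274
30580901 3259935
12048797377 1284406116
4747195585637 506052749769

√88 = [9; 2,1,1,1,2,18, …], period ℓ=6 (even) → k=5
a_0=9:  p_0=9·1+0=9,  q_0=9·0+1=1
…
a_2=1:  p_2=1·19+9=28,  q_2=1·2+1=3
a_3=1:  p_3=1·28+19=47,  q_3=1·3+2=5
a_4=1:  p_4=1·47+28=75,  q_4=1·5+3=8
a_5=2:  p_5=2·75+47=197,  q_5=2·8+5=21
(x₁, y₁) = (197, 21);  197² − 88·21² = 1 ✓
(197+21√88)^2 = 77617 + 8274√88
(197+21√88)^3 = 30580901 + 3259935√88
(197+21√88)^4 = 12048797377 + 1284406116√88
(197+21√88)^5 = 4747195585637 + 506052749769√88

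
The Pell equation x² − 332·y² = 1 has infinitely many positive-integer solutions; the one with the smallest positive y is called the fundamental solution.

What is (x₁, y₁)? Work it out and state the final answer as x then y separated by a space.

√332 → a₀=18, period (4,1,1,8,1,1,4,36); ℓ=8 even so k=7
step 0: (18, 1)  from 18·(1,0) + (0,1)
step 1: (73, 4)  from 4·(18,1) + (1,0)
…
step 3: (164, 9)  from 1·(91,5) + (73,4)
step 4: (1403, 77)  from 8·(164,9) + (91,5)
step 5: (1567, 86)  from 1·(1403,77) + (164,9)
step 6: (2970, 163)  from 1·(1567,86) + (1403,77)
step 7: (13447, 738)  from 4·(2970,163) + (1567,86)
fundamental: x₁=13447, y₁=738  (since 180821809 − 332·544644 = 1)

13447 738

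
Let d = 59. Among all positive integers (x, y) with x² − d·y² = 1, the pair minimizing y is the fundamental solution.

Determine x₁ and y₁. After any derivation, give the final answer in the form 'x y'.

√59 → a₀=7, period (1,2,7,2,1,14); ℓ=6 even so k=5
i=0: a=7 ⇒ p=7, q=1
i=1: a=1 ⇒ p=8, q=1
…
i=4: a=2 ⇒ p=361, q=47
i=5: a=1 ⇒ p=530, q=69
→ (530, 69).  Check: 530²=280900, 59·69²=280899, difference 1.

530 69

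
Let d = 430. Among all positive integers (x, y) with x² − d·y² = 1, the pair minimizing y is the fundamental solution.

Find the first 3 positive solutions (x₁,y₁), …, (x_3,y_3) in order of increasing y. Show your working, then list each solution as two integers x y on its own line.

2862251 138030
16384961574001 790153011060
93795745300289010251 4523232492118854090

d=430: √d = [20; 1,2,1,3,1,…,2,1,40] (ℓ=14, even), read p_13/q_13
a_0=20:  p_0=20·1+0=20,  q_0=20·0+1=1
…
a_3=1:  p_3=1·62+21=83,  q_3=1·3+1=4
…
a_9=1:  p_9=1·133439+21794=155233,  q_9=1·6435+1051=7486
…
a_11=1:  p_11=1·599138+155233=754371,  q_11=1·28893+7486=36379
a_12=2:  p_12=2·754371+599138=2107880,  q_12=2·36379+28893=101651
a_13=1:  p_13=1·2107880+754371=2862251,  q_13=1·101651+36379=138030
→ (2862251, 138030).  Check: 2862251²=8192480787001, 430·138030²=8192480787000, difference 1.
k=2:  x_2 = 2862251·2862251+430·138030·138030 = 16384961574001,  y_2 = 2862251·138030+138030·2862251 = 790153011060
k=3:  x_3 = 2862251·16384961574001+430·138030·790153011060 = 93795745300289010251,  y_3 = 2862251·790153011060+138030·16384961574001 = 4523232492118854090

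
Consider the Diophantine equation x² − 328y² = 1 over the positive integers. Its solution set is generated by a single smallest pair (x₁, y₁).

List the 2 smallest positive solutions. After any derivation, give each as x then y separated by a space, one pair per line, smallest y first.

√328 = [18; 9,36, …], period ℓ=2 (even) → k=1
k=0  a_k=18  p_k/q_k = 18/1
k=1  a_k=9  p_k/q_k = 163/9
(x₁, y₁) = (163, 9);  163² − 328·9² = 1 ✓
(x_2, y_2) = (163·163 + 328·9·9, 163·9 + 9·163) = (53137, 2934)

163 9
53137 2934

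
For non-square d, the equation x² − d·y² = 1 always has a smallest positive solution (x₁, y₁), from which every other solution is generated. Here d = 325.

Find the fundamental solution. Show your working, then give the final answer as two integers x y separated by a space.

649 36

√325 = [18; 36, …], period ℓ=1 (odd) → k=1
k=0  a_k=18  p_k/q_k = 18/1
k=1  a_k=36  p_k/q_k = 649/36
(x₁, y₁) = (649, 36);  649² − 325·36² = 1 ✓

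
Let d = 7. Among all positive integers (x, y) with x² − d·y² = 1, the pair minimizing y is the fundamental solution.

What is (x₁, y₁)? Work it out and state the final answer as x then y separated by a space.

√7 → a₀=2, period (1,1,1,4); ℓ=4 even so k=3
i=0: a=2 ⇒ p=2, q=1
i=1: a=1 ⇒ p=3, q=1
i=2: a=1 ⇒ p=5, q=2
i=3: a=1 ⇒ p=8, q=3
(x₁, y₁) = (8, 3);  8² − 7·3² = 1 ✓

8 3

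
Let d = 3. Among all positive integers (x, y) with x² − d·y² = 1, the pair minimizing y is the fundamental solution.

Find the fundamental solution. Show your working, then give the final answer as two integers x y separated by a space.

2 1

[1; 1,2] for √3; ℓ=2 ⇒ convergent index 1
step 0: (1, 1)  from 1·(1,0) + (0,1)
step 1: (2, 1)  from 1·(1,1) + (1,0)
→ (2, 1).  Check: 2²=4, 3·1²=3, difference 1.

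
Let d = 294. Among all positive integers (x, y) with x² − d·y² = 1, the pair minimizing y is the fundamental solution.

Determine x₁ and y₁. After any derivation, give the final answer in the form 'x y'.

√294 → a₀=17, period (6,1,4,1,6,34); ℓ=6 even so k=5
step 0: (17, 1)  from 17·(1,0) + (0,1)
step 1: (103, 6)  from 6·(17,1) + (1,0)
…
step 3: (583, 34)  from 4·(120,7) + (103,6)
step 4: (703, 41)  from 1·(583,34) + (120,7)
step 5: (4801, 280)  from 6·(703,41) + (583,34)
→ (4801, 280).  Check: 4801²=23049601, 294·280²=23049600, difference 1.

4801 280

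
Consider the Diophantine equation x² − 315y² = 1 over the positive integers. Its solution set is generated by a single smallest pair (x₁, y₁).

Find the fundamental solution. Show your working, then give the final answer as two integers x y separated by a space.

√315 → a₀=17, period (1,2,1,34); ℓ=4 even so k=3
i=0: a=17 ⇒ p=17, q=1
…
i=2: a=2 ⇒ p=53, q=3
i=3: a=1 ⇒ p=71, q=4
fundamental: x₁=71, y₁=4  (since 5041 − 315·16 = 1)

71 4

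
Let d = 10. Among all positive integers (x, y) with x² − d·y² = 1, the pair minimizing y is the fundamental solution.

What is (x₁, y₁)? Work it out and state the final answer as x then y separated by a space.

[3; 6] for √10; ℓ=1 ⇒ convergent index 1
step 0: (3, 1)  from 3·(1,0) + (0,1)
step 1: (19, 6)  from 6·(3,1) + (1,0)
(x₁, y₁) = (19, 6);  19² − 10·6² = 1 ✓

19 6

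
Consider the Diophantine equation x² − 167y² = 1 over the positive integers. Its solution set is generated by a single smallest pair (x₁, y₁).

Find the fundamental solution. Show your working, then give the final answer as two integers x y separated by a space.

168 13

√167 → a₀=12, period (1,11,1,24); ℓ=4 even so k=3
i=0: a=12 ⇒ p=12, q=1
i=1: a=1 ⇒ p=13, q=1
i=2: a=11 ⇒ p=155, q=12
i=3: a=1 ⇒ p=168, q=13
→ (168, 13).  Check: 168²=28224, 167·13²=28223, difference 1.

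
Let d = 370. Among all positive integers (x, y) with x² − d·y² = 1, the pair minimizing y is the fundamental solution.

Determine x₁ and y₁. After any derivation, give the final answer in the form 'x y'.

213859 11118

√370 → a₀=19, period (4,4,38); ℓ=3 odd so k=5
i=0: a=19 ⇒ p=19, q=1
i=1: a=4 ⇒ p=77, q=4
…
i=4: a=4 ⇒ p=50339, q=2617
i=5: a=4 ⇒ p=213859, q=11118
→ (213859, 11118).  Check: 213859²=45735671881, 370·11118²=45735671880, difference 1.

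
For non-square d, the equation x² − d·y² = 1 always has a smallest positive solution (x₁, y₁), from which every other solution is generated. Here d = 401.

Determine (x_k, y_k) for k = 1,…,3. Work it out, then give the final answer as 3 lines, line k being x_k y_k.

801 40
1283201 64080
2055687201 102656120

d=401: √d = [20; 40] (ℓ=1, odd), read p_1/q_1
k=0  a_k=20  p_k/q_k = 20/1
k=1  a_k=40  p_k/q_k = 801/40
fundamental: x₁=801, y₁=40  (since 641601 − 401·1600 = 1)
(801+40√401)^2 = 1283201 + 64080√401
(801+40√401)^3 = 2055687201 + 102656120√401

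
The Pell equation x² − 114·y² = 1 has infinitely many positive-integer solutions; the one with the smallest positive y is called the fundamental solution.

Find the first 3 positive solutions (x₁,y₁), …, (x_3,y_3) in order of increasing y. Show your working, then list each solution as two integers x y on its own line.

1025 96
2101249 196800
4307559425 403439904

d=114: √d = [10; 1,2,10,2,1,20] (ℓ=6, even), read p_5/q_5
a_0=10:  p_0=10·1+0=10,  q_0=10·0+1=1
a_1=1:  p_1=1·10+1=11,  q_1=1·1+0=1
a_2=2:  p_2=2·11+10=32,  q_2=2·1+1=3
a_3=10:  p_3=10·32+11=331,  q_3=10·3+1=31
a_4=2:  p_4=2·331+32=694,  q_4=2·31+3=65
a_5=1:  p_5=1·694+331=1025,  q_5=1·65+31=96
→ (1025, 96).  Check: 1025²=1050625, 114·96²=1050624, difference 1.
n=2: (1025,96)∘(1025,96) = (1025·1025+114·96·96, 1025·96+96·1025) = (2101249,196800)
n=3: (2101249,196800)∘(1025,96) = (1025·2101249+114·96·196800, 1025·196800+96·2101249) = (4307559425,403439904)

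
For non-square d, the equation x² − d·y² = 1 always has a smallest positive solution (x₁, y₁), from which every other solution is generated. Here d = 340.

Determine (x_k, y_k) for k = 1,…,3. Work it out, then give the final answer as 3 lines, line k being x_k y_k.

√340 = [18; 2,3,1,1,1,…,3,2,36, …], period ℓ=14 (even) → k=13
i=0: a=18 ⇒ p=18, q=1
i=1: a=2 ⇒ p=37, q=2
i=2: a=3 ⇒ p=129, q=7
…
i=5: a=1 ⇒ p=461, q=25
i=6: a=1 ⇒ p=756, q=41
…
i=8: a=1 ⇒ p=7265, q=394
…
i=10: a=1 ⇒ p=21039, q=1141
…
i=12: a=3 ⇒ p=125478, q=6805
i=13: a=2 ⇒ p=285769, q=15498
(x₁, y₁) = (285769, 15498);  285769² − 340·15498² = 1 ✓
n=2: (285769,15498)∘(285769,15498) = (285769·285769+340·15498·15498, 285769·15498+15498·285769) = (163327842721,8857695924)
n=3: (163327842721,8857695924)∘(285769,15498) = (285769·163327842721+340·15498·8857695924, 285769·8857695924+15498·163327842721) = (93348068572789129,5062509812995614)

285769 15498
163327842721 8857695924
93348068572789129 5062509812995614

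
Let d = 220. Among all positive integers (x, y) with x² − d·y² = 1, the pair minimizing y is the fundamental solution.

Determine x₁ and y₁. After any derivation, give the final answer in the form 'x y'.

89 6

√220 → a₀=14, period (1,4,1,28); ℓ=4 even so k=3
step 0: (14, 1)  from 14·(1,0) + (0,1)
…
step 2: (74, 5)  from 4·(15,1) + (14,1)
step 3: (89, 6)  from 1·(74,5) + (15,1)
fundamental: x₁=89, y₁=6  (since 7921 − 220·36 = 1)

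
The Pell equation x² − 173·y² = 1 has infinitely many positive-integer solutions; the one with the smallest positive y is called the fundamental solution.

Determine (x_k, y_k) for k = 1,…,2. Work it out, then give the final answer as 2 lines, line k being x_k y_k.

√173 = [13; 6,1,1,6,26, …], period ℓ=5 (odd) → k=9
a_0=13:  p_0=13·1+0=13,  q_0=13·0+1=1
…
a_4=6:  p_4=6·171+92=1118,  q_4=6·13+7=85
…
a_7=1:  p_7=1·176552+29239=205791,  q_7=1·13423+2223=15646
a_8=1:  p_8=1·205791+176552=382343,  q_8=1·15646+13423=29069
a_9=6:  p_9=6·382343+205791=2499849,  q_9=6·29069+15646=190060
fundamental: x₁=2499849, y₁=190060  (since 6249245022801 − 173·36122803600 = 1)
n=2: (2499849,190060)∘(2499849,190060) = (2499849·2499849+173·190060·190060, 2499849·190060+190060·2499849) = (12498490045601,950242601880)

2499849 190060
12498490045601 950242601880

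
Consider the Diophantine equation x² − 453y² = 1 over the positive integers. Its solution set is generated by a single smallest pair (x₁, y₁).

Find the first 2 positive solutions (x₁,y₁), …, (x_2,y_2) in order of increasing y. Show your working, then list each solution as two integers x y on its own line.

√453 → a₀=21, period (3,1,1,10,14,10,1,1,3,42); ℓ=10 even so k=9
step 0: (21, 1)  from 21·(1,0) + (0,1)
step 1: (64, 3)  from 3·(21,1) + (1,0)
step 2: (85, 4)  from 1·(64,3) + (21,1)
…
step 5: (22199, 1043)  from 14·(1575,74) + (149,7)
step 6: (223565, 10504)  from 10·(22199,1043) + (1575,74)
…
step 8: (469329, 22051)  from 1·(245764,11547) + (223565,10504)
step 9: (1653751, 77700)  from 3·(469329,22051) + (245764,11547)
fundamental: x₁=1653751, y₁=77700  (since 2734892370001 − 453·6037290000 = 1)
(x_2, y_2) = (1653751·1653751 + 453·77700·77700, 1653751·77700 + 77700·1653751) = (5469784740001, 256992905400)

1653751 77700
5469784740001 256992905400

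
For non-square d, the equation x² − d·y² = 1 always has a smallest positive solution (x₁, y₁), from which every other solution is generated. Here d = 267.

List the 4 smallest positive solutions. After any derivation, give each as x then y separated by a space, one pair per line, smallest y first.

2402 147
11539207 706188
55434348026 3392527005
266306596377697 16297699025832

√267 → a₀=16, period (2,1,15,1,2,32); ℓ=6 even so k=5
a_0=16:  p_0=16·1+0=16,  q_0=16·0+1=1
a_1=2:  p_1=2·16+1=33,  q_1=2·1+0=2
a_2=1:  p_2=1·33+16=49,  q_2=1·2+1=3
a_3=15:  p_3=15·49+33=768,  q_3=15·3+2=47
a_4=1:  p_4=1·768+49=817,  q_4=1·47+3=50
a_5=2:  p_5=2·817+768=2402,  q_5=2·50+47=147
→ (2402, 147).  Check: 2402²=5769604, 267·147²=5769603, difference 1.
(2402+147√267)^2 = 11539207 + 706188√267
(2402+147√267)^3 = 55434348026 + 3392527005√267
(2402+147√267)^4 = 266306596377697 + 16297699025832√267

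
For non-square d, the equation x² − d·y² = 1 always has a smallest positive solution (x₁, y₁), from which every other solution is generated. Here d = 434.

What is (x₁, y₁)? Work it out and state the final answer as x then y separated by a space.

[20; 1,4,1,40] for √434; ℓ=4 ⇒ convergent index 3
step 0: (20, 1)  from 20·(1,0) + (0,1)
step 1: (21, 1)  from 1·(20,1) + (1,0)
step 2: (104, 5)  from 4·(21,1) + (20,1)
step 3: (125, 6)  from 1·(104,5) + (21,1)
fundamental: x₁=125, y₁=6  (since 15625 − 434·36 = 1)

125 6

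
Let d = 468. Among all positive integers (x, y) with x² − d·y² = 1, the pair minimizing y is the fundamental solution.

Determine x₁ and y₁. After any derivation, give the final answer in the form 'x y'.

649 30

d=468: √d = [21; 1,1,1,2,1,1,1,42] (ℓ=8, even), read p_7/q_7
a_0=21:  p_0=21·1+0=21,  q_0=21·0+1=1
a_1=1:  p_1=1·21+1=22,  q_1=1·1+0=1
a_2=1:  p_2=1·22+21=43,  q_2=1·1+1=2
a_3=1:  p_3=1·43+22=65,  q_3=1·2+1=3
…
a_5=1:  p_5=1·173+65=238,  q_5=1·8+3=11
a_6=1:  p_6=1·238+173=411,  q_6=1·11+8=19
a_7=1:  p_7=1·411+238=649,  q_7=1·19+11=30
fundamental: x₁=649, y₁=30  (since 421201 − 468·900 = 1)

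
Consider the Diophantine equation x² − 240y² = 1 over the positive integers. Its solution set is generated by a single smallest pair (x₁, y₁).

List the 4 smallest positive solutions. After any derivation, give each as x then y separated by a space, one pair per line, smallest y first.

31 2
1921 124
119071 7686
7380481 476408

√240 → a₀=15, period (2,30); ℓ=2 even so k=1
i=0: a=15 ⇒ p=15, q=1
i=1: a=2 ⇒ p=31, q=2
fundamental: x₁=31, y₁=2  (since 961 − 240·4 = 1)
n=2: (31,2)∘(31,2) = (31·31+240·2·2, 31·2+2·31) = (1921,124)
n=3: (1921,124)∘(31,2) = (31·1921+240·2·124, 31·124+2·1921) = (119071,7686)
n=4: (119071,7686)∘(31,2) = (31·119071+240·2·7686, 31·7686+2·119071) = (7380481,476408)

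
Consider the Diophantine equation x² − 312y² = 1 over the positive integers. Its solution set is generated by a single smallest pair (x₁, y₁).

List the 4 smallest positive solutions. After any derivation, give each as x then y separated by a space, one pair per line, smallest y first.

[17; 1,1,1,34] for √312; ℓ=4 ⇒ convergent index 3
k=0  a_k=17  p_k/q_k = 17/1
…
k=2  a_k=1  p_k/q_k = 35/2
k=3  a_k=1  p_k/q_k = 53/3
(x₁, y₁) = (53, 3);  53² − 312·3² = 1 ✓
(53+3√312)^2 = 5617 + 318√312
(53+3√312)^3 = 595349 + 33705√312
(53+3√312)^4 = 63101377 + 3572412√312

53 3
5617 318
595349 33705
63101377 3572412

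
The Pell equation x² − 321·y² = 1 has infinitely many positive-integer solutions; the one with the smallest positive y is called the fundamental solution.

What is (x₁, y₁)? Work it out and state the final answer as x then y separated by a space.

√321 = [17; 1,10,1,34, …], period ℓ=4 (even) → k=3
k=0  a_k=17  p_k/q_k = 17/1
…
k=2  a_k=10  p_k/q_k = 197/11
k=3  a_k=1  p_k/q_k = 215/12
fundamental: x₁=215, y₁=12  (since 46225 − 321·144 = 1)

215 12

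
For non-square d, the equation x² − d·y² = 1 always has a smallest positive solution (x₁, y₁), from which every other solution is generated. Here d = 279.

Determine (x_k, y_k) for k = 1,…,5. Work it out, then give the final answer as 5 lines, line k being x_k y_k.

[16; 1,2,2,1,2,2,1,32] for √279; ℓ=8 ⇒ convergent index 7
k=0  a_k=16  p_k/q_k = 16/1
k=1  a_k=1  p_k/q_k = 17/1
k=2  a_k=2  p_k/q_k = 50/3
…
k=5  a_k=2  p_k/q_k = 451/27
k=6  a_k=2  p_k/q_k = 1069/64
k=7  a_k=1  p_k/q_k = 1520/91
→ (1520, 91).  Check: 1520²=2310400, 279·91²=2310399, difference 1.
(1520+91√279)^2 = 4620799 + 276640√279
(1520+91√279)^3 = 14047227440 + 840985509√279
(1520+91√279)^4 = 42703566796801 + 2556595670720√279
(1520+91√279)^5 = 129818829015047600 + 7772049998003291√279

1520 91
4620799 276640
14047227440 840985509
42703566796801 2556595670720
129818829015047600 7772049998003291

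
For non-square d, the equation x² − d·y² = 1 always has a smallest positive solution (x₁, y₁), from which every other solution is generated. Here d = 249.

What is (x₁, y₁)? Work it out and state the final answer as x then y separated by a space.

8553815 542076

√249 = [15; 1,3,1,1,5,…,3,1,30, …], period ℓ=16 (even) → k=15
i=0: a=15 ⇒ p=15, q=1
i=1: a=1 ⇒ p=16, q=1
i=2: a=3 ⇒ p=63, q=4
…
i=4: a=1 ⇒ p=142, q=9
i=5: a=5 ⇒ p=789, q=50
i=6: a=1 ⇒ p=931, q=59
i=7: a=3 ⇒ p=3582, q=227
i=8: a=10 ⇒ p=36751, q=2329
i=9: a=3 ⇒ p=113835, q=7214
i=10: a=1 ⇒ p=150586, q=9543
i=11: a=5 ⇒ p=866765, q=54929
…
i=13: a=1 ⇒ p=1884116, q=119401
i=14: a=3 ⇒ p=6669699, q=422675
i=15: a=1 ⇒ p=8553815, q=542076
(x₁, y₁) = (8553815, 542076);  8553815² − 249·542076² = 1 ✓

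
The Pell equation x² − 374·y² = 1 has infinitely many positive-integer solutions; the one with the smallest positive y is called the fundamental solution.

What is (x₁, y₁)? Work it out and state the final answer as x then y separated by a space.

√374 = [19; 2,1,18,1,2,38, …], period ℓ=6 (even) → k=5
i=0: a=19 ⇒ p=19, q=1
…
i=4: a=1 ⇒ p=1141, q=59
i=5: a=2 ⇒ p=3365, q=174
(x₁, y₁) = (3365, 174);  3365² − 374·174² = 1 ✓

3365 174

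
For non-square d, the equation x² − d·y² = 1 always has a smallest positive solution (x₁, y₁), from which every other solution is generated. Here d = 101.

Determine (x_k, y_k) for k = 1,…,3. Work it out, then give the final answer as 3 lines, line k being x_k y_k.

√101 = [10; 20, …], period ℓ=1 (odd) → k=1
step 0: (10, 1)  from 10·(1,0) + (0,1)
step 1: (201, 20)  from 20·(10,1) + (1,0)
→ (201, 20).  Check: 201²=40401, 101·20²=40400, difference 1.
(x_2, y_2) = (201·201 + 101·20·20, 201·20 + 20·201) = (80801, 8040)
(x_3, y_3) = (201·80801 + 101·20·8040, 201·8040 + 20·80801) = (32481801, 3232060)

201 20
80801 8040
32481801 3232060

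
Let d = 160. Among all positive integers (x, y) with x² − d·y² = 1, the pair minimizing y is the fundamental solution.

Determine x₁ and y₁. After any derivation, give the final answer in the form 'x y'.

[12; 1,1,1,5,1,1,1,24] for √160; ℓ=8 ⇒ convergent index 7
i=0: a=12 ⇒ p=12, q=1
i=1: a=1 ⇒ p=13, q=1
i=2: a=1 ⇒ p=25, q=2
i=3: a=1 ⇒ p=38, q=3
i=4: a=5 ⇒ p=215, q=17
i=5: a=1 ⇒ p=253, q=20
i=6: a=1 ⇒ p=468, q=37
i=7: a=1 ⇒ p=721, q=57
fundamental: x₁=721, y₁=57  (since 519841 − 160·3249 = 1)

721 57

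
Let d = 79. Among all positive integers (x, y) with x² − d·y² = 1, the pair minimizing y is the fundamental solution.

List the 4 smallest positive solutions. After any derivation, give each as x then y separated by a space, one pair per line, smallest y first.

80 9
12799 1440
2047760 230391
327628801 36861120

[8; 1,7,1,16] for √79; ℓ=4 ⇒ convergent index 3
i=0: a=8 ⇒ p=8, q=1
…
i=2: a=7 ⇒ p=71, q=8
i=3: a=1 ⇒ p=80, q=9
(x₁, y₁) = (80, 9);  80² − 79·9² = 1 ✓
(x_2, y_2) = (80·80 + 79·9·9, 80·9 + 9·80) = (12799, 1440)
(x_3, y_3) = (80·12799 + 79·9·1440, 80·1440 + 9·12799) = (2047760, 230391)
(x_4, y_4) = (80·2047760 + 79·9·230391, 80·230391 + 9·2047760) = (327628801, 36861120)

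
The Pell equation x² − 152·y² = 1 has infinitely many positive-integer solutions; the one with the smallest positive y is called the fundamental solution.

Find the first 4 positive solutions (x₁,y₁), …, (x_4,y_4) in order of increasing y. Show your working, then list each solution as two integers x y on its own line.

d=152: √d = [12; 3,24] (ℓ=2, even), read p_1/q_1
step 0: (12, 1)  from 12·(1,0) + (0,1)
step 1: (37, 3)  from 3·(12,1) + (1,0)
→ (37, 3).  Check: 37²=1369, 152·3²=1368, difference 1.
(x_2, y_2) = (37·37 + 152·3·3, 37·3 + 3·37) = (2737, 222)
(x_3, y_3) = (37·2737 + 152·3·222, 37·222 + 3·2737) = (202501, 16425)
(x_4, y_4) = (37·202501 + 152·3·16425, 37·16425 + 3·202501) = (14982337, 1215228)

37 3
2737 222
202501 16425
14982337 1215228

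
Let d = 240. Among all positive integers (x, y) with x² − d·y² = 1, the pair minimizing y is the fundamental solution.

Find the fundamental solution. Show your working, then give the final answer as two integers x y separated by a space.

√240 = [15; 2,30, …], period ℓ=2 (even) → k=1
k=0  a_k=15  p_k/q_k = 15/1
k=1  a_k=2  p_k/q_k = 31/2
→ (31, 2).  Check: 31²=961, 240·2²=960, difference 1.

31 2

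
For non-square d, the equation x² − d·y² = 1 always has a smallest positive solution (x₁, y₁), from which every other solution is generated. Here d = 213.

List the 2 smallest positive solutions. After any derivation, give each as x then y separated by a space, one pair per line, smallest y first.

194399 13320
75581942401 5178789360

[14; 1,1,2,6,1,8,1,6,2,1,1,28] for √213; ℓ=12 ⇒ convergent index 11
i=0: a=14 ⇒ p=14, q=1
…
i=3: a=2 ⇒ p=73, q=5
…
i=5: a=1 ⇒ p=540, q=37
…
i=7: a=1 ⇒ p=5327, q=365
i=8: a=6 ⇒ p=36749, q=2518
i=9: a=2 ⇒ p=78825, q=5401
i=10: a=1 ⇒ p=115574, q=7919
i=11: a=1 ⇒ p=194399, q=13320
(x₁, y₁) = (194399, 13320);  194399² − 213·13320² = 1 ✓
(x_2, y_2) = (194399·194399 + 213·13320·13320, 194399·13320 + 13320·194399) = (75581942401, 5178789360)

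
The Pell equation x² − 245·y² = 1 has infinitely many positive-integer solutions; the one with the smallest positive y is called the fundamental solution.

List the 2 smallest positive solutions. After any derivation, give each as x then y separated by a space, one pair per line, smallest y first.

51841 3312
5374978561 343394784

√245 = [15; 1,1,1,7,6,7,1,1,1,30, …], period ℓ=10 (even) → k=9
step 0: (15, 1)  from 15·(1,0) + (0,1)
…
step 2: (31, 2)  from 1·(16,1) + (15,1)
…
step 4: (360, 23)  from 7·(47,3) + (31,2)
step 5: (2207, 141)  from 6·(360,23) + (47,3)
…
step 8: (33825, 2161)  from 1·(18016,1151) + (15809,1010)
step 9: (51841, 3312)  from 1·(33825,2161) + (18016,1151)
fundamental: x₁=51841, y₁=3312  (since 2687489281 − 245·10969344 = 1)
(x_2, y_2) = (51841·51841 + 245·3312·3312, 51841·3312 + 3312·51841) = (5374978561, 343394784)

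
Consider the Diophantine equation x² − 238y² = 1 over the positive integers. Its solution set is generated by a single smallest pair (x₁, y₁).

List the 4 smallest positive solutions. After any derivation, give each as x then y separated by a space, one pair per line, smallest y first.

[15; 2,2,1,14,1,2,2,30] for √238; ℓ=8 ⇒ convergent index 7
i=0: a=15 ⇒ p=15, q=1
i=1: a=2 ⇒ p=31, q=2
…
i=3: a=1 ⇒ p=108, q=7
…
i=5: a=1 ⇒ p=1697, q=110
i=6: a=2 ⇒ p=4983, q=323
i=7: a=2 ⇒ p=11663, q=756
(x₁, y₁) = (11663, 756);  11663² − 238·756² = 1 ✓
n=2: (11663,756)∘(11663,756) = (11663·11663+238·756·756, 11663·756+756·11663) = (272051137,17634456)
n=3: (272051137,17634456)∘(11663,756) = (11663·272051137+238·756·17634456, 11663·17634456+756·272051137) = (6345864809999,411341319900)
n=4: (6345864809999,411341319900)∘(11663,756) = (11663·6345864809999+238·756·411341319900, 11663·411341319900+756·6345864809999) = (148023642285985537,9594947610352944)

11663 756
272051137 17634456
6345864809999 411341319900
148023642285985537 9594947610352944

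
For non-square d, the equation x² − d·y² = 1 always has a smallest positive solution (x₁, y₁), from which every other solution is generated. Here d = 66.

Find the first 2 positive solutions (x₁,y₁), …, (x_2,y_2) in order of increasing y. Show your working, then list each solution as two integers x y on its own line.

[8; 8,16] for √66; ℓ=2 ⇒ convergent index 1
k=0  a_k=8  p_k/q_k = 8/1
k=1  a_k=8  p_k/q_k = 65/8
→ (65, 8).  Check: 65²=4225, 66·8²=4224, difference 1.
n=2: (65,8)∘(65,8) = (65·65+66·8·8, 65·8+8·65) = (8449,1040)

65 8
8449 1040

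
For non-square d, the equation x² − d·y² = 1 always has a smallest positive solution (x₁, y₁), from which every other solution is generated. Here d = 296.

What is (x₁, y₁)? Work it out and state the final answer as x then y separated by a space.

√296 = [17; 4,1,7,1,4,34, …], period ℓ=6 (even) → k=5
i=0: a=17 ⇒ p=17, q=1
…
i=2: a=1 ⇒ p=86, q=5
i=3: a=7 ⇒ p=671, q=39
i=4: a=1 ⇒ p=757, q=44
i=5: a=4 ⇒ p=3699, q=215
→ (3699, 215).  Check: 3699²=13682601, 296·215²=13682600, difference 1.

3699 215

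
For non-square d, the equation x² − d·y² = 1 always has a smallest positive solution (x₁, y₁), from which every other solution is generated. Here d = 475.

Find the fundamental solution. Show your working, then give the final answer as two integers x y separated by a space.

√475 → a₀=21, period (1,3,1,6,2,6,1,3,1,42); ℓ=10 even so k=9
a_0=21:  p_0=21·1+0=21,  q_0=21·0+1=1
a_1=1:  p_1=1·21+1=22,  q_1=1·1+0=1
a_2=3:  p_2=3·22+21=87,  q_2=3·1+1=4
a_3=1:  p_3=1·87+22=109,  q_3=1·4+1=5
…
a_6=6:  p_6=6·1591+741=10287,  q_6=6·73+34=472
…
a_8=3:  p_8=3·11878+10287=45921,  q_8=3·545+472=2107
a_9=1:  p_9=1·45921+11878=57799,  q_9=1·2107+545=2652
fundamental: x₁=57799, y₁=2652  (since 3340724401 − 475·7033104 = 1)

57799 2652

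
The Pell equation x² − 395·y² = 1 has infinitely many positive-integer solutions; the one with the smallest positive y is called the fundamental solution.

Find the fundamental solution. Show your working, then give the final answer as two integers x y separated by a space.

159 8

√395 = [19; 1,6,1,38, …], period ℓ=4 (even) → k=3
k=0  a_k=19  p_k/q_k = 19/1
k=1  a_k=1  p_k/q_k = 20/1
k=2  a_k=6  p_k/q_k = 139/7
k=3  a_k=1  p_k/q_k = 159/8
→ (159, 8).  Check: 159²=25281, 395·8²=25280, difference 1.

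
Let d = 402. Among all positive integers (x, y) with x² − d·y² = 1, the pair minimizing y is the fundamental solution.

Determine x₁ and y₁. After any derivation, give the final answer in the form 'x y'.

√402 → a₀=20, period (20,40); ℓ=2 even so k=1
i=0: a=20 ⇒ p=20, q=1
i=1: a=20 ⇒ p=401, q=20
→ (401, 20).  Check: 401²=160801, 402·20²=160800, difference 1.

401 20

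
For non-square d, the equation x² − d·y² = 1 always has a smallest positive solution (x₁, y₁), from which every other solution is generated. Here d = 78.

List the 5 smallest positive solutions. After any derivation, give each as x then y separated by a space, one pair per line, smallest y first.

53 6
5617 636
595349 67410
63101377 7144824
6688150613 757283934

√78 = [8; 1,4,1,16, …], period ℓ=4 (even) → k=3
a_0=8:  p_0=8·1+0=8,  q_0=8·0+1=1
a_1=1:  p_1=1·8+1=9,  q_1=1·1+0=1
a_2=4:  p_2=4·9+8=44,  q_2=4·1+1=5
a_3=1:  p_3=1·44+9=53,  q_3=1·5+1=6
→ (53, 6).  Check: 53²=2809, 78·6²=2808, difference 1.
n=2: (53,6)∘(53,6) = (53·53+78·6·6, 53·6+6·53) = (5617,636)
n=3: (5617,636)∘(53,6) = (53·5617+78·6·636, 53·636+6·5617) = (595349,67410)
n=4: (595349,67410)∘(53,6) = (53·595349+78·6·67410, 53·67410+6·595349) = (63101377,7144824)
n=5: (63101377,7144824)∘(53,6) = (53·63101377+78·6·7144824, 53·7144824+6·63101377) = (6688150613,757283934)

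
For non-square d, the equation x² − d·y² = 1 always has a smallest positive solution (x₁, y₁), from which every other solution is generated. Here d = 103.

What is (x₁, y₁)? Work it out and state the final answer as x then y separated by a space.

227528 22419

[10; 6,1,2,1,1,9,1,1,2,1,6,20] for √103; ℓ=12 ⇒ convergent index 11
a_0=10:  p_0=10·1+0=10,  q_0=10·0+1=1
a_1=6:  p_1=6·10+1=61,  q_1=6·1+0=6
…
a_7=1:  p_7=1·4567+477=5044,  q_7=1·450+47=497
…
a_10=1:  p_10=1·24266+9611=33877,  q_10=1·2391+947=3338
a_11=6:  p_11=6·33877+24266=227528,  q_11=6·3338+2391=22419
→ (227528, 22419).  Check: 227528²=51768990784, 103·22419²=51768990783, difference 1.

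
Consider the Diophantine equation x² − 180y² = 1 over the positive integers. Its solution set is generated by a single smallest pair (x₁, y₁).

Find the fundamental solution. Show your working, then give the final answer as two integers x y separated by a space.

√180 = [13; 2,2,2,26, …], period ℓ=4 (even) → k=3
step 0: (13, 1)  from 13·(1,0) + (0,1)
…
step 2: (67, 5)  from 2·(27,2) + (13,1)
step 3: (161, 12)  from 2·(67,5) + (27,2)
→ (161, 12).  Check: 161²=25921, 180·12²=25920, difference 1.

161 12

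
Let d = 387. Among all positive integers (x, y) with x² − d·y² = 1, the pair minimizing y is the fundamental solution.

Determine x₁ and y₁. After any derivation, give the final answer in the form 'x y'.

d=387: √d = [19; 1,2,19,2,1,38] (ℓ=6, even), read p_5/q_5
a_0=19:  p_0=19·1+0=19,  q_0=19·0+1=1
a_1=1:  p_1=1·19+1=20,  q_1=1·1+0=1
a_2=2:  p_2=2·20+19=59,  q_2=2·1+1=3
a_3=19:  p_3=19·59+20=1141,  q_3=19·3+1=58
a_4=2:  p_4=2·1141+59=2341,  q_4=2·58+3=119
a_5=1:  p_5=1·2341+1141=3482,  q_5=1·119+58=177
→ (3482, 177).  Check: 3482²=12124324, 387·177²=12124323, difference 1.

3482 177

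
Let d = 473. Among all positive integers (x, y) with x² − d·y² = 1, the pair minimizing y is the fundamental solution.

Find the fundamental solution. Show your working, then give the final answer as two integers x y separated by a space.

d=473: √d = [21; 1,2,1,42] (ℓ=4, even), read p_3/q_3
a_0=21:  p_0=21·1+0=21,  q_0=21·0+1=1
…
a_2=2:  p_2=2·22+21=65,  q_2=2·1+1=3
a_3=1:  p_3=1·65+22=87,  q_3=1·3+1=4
(x₁, y₁) = (87, 4);  87² − 473·4² = 1 ✓

87 4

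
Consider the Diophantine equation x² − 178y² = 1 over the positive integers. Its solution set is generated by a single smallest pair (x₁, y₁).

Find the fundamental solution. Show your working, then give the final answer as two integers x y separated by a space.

1601 120

[13; 2,1,12,1,2,26] for √178; ℓ=6 ⇒ convergent index 5
a_0=13:  p_0=13·1+0=13,  q_0=13·0+1=1
a_1=2:  p_1=2·13+1=27,  q_1=2·1+0=2
a_2=1:  p_2=1·27+13=40,  q_2=1·2+1=3
a_3=12:  p_3=12·40+27=507,  q_3=12·3+2=38
a_4=1:  p_4=1·507+40=547,  q_4=1·38+3=41
a_5=2:  p_5=2·547+507=1601,  q_5=2·41+38=120
fundamental: x₁=1601, y₁=120  (since 2563201 − 178·14400 = 1)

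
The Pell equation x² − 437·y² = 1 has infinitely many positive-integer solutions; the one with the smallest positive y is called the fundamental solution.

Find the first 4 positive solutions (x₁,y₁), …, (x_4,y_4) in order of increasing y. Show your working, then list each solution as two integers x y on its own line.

√437 = [20; 1,9,2,9,1,40, …], period ℓ=6 (even) → k=5
k=0  a_k=20  p_k/q_k = 20/1
…
k=2  a_k=9  p_k/q_k = 209/10
…
k=4  a_k=9  p_k/q_k = 4160/199
k=5  a_k=1  p_k/q_k = 4599/220
fundamental: x₁=4599, y₁=220  (since 21150801 − 437·48400 = 1)
k=2:  x_2 = 4599·4599+437·220·220 = 42301601,  y_2 = 4599·220+220·4599 = 2023560
k=3:  x_3 = 4599·42301601+437·220·2023560 = 389090121399,  y_3 = 4599·2023560+220·42301601 = 18612704660
k=4:  x_4 = 4599·389090121399+437·220·18612704660 = 3578850894326401,  y_4 = 4599·18612704660+220·389090121399 = 171199655439120

4599 220
42301601 2023560
389090121399 18612704660
3578850894326401 171199655439120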